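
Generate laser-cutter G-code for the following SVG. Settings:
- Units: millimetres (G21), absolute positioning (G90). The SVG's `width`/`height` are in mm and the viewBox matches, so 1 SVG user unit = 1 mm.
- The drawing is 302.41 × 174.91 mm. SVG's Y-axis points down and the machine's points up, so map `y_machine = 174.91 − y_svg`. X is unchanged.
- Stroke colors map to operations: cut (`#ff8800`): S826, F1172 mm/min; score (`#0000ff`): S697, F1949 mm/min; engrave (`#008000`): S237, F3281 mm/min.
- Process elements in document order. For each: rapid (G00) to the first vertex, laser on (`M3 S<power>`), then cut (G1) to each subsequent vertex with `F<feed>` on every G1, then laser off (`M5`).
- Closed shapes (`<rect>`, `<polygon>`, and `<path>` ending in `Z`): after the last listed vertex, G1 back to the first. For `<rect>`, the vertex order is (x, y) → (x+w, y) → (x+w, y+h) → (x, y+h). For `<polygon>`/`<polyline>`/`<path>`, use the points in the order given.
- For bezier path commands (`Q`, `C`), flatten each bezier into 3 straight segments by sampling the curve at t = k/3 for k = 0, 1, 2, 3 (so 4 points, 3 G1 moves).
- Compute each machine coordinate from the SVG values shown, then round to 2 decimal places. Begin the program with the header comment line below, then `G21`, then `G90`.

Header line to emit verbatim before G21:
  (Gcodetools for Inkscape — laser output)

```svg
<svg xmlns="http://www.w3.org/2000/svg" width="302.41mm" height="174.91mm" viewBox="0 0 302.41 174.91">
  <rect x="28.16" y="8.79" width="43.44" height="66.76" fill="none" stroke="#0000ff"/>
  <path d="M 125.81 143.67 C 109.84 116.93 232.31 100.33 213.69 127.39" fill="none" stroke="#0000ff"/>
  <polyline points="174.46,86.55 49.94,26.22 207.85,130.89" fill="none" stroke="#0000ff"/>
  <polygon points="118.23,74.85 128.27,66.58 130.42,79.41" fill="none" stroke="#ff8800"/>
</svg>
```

(Gcodetools for Inkscape — laser output)
G21
G90
G00 X28.16 Y166.12
M3 S697
G1 X71.60 Y166.12 F1949
G1 X71.60 Y99.36 F1949
G1 X28.16 Y99.36 F1949
G1 X28.16 Y166.12 F1949
M5
G00 X125.81 Y31.24
M3 S697
G1 X145.63 Y53.36 F1949
G1 X195.63 Y61.27 F1949
G1 X213.69 Y47.52 F1949
M5
G00 X174.46 Y88.36
M3 S697
G1 X49.94 Y148.69 F1949
G1 X207.85 Y44.02 F1949
M5
G00 X118.23 Y100.06
M3 S826
G1 X128.27 Y108.33 F1172
G1 X130.42 Y95.50 F1172
G1 X118.23 Y100.06 F1172
M5

viewBox `0 0 302.41 174.91` with mm width/height → 1 unit = 1 mm. Flip: y_m = 174.91 − y_svg.

**Shape 1** — `<rect>` rectangle, stroke `#0000ff` → score (S697, F1949). Machine vertices: (28.16,166.12) → (71.60,166.12) → (71.60,99.36) → (28.16,99.36) → (28.16,166.12). Closed: final G1 returns to the first vertex.

**Shape 2** — `<path>` cubic bezier, stroke `#0000ff` → score (S697, F1949). Control points (SVG): P0=(125.81,143.67), P1=(109.84,116.93), P2=(232.31,100.33), P3=(213.69,127.39); sampled at t=k/3. Machine vertices: (125.81,31.24) → (145.63,53.36) → (195.63,61.27) → (213.69,47.52). Open path.

**Shape 3** — `<polyline>` open polyline, stroke `#0000ff` → score (S697, F1949). Machine vertices: (174.46,88.36) → (49.94,148.69) → (207.85,44.02). Open path.

**Shape 4** — `<polygon>` regular polygon, stroke `#ff8800` → cut (S826, F1172). Machine vertices: (118.23,100.06) → (128.27,108.33) → (130.42,95.50) → (118.23,100.06). Closed: final G1 returns to the first vertex.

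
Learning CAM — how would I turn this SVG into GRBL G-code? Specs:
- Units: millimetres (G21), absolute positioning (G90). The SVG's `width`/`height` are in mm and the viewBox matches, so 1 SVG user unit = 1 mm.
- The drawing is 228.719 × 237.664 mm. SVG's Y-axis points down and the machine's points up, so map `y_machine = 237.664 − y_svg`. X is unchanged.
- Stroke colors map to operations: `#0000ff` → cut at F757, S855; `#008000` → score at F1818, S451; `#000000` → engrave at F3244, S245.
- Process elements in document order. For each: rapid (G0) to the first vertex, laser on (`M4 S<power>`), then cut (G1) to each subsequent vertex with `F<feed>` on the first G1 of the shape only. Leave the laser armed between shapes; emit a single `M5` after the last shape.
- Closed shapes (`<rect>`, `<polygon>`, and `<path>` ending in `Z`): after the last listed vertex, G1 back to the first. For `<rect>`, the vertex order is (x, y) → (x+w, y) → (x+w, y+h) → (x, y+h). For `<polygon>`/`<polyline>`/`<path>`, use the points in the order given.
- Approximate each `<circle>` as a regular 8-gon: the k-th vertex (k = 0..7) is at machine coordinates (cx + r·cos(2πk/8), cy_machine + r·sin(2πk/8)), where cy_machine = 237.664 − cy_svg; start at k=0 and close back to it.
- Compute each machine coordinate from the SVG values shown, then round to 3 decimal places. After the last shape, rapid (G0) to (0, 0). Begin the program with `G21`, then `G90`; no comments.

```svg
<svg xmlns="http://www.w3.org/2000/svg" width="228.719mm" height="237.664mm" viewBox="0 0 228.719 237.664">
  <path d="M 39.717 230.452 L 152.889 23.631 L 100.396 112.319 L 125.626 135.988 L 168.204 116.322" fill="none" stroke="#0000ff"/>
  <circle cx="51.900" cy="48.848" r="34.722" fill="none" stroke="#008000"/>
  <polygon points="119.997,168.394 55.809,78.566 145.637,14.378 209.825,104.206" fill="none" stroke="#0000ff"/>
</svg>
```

Since the viewBox matches the mm dimensions, user units are millimetres directly. The only transform is the Y-flip y_m = 237.664 − y_svg.

Shape 1 is a open polyline drawn with `<path>`. Its stroke #0000ff means cut at S855, F757. After flipping Y the toolpath is (39.717,7.212) → (152.889,214.033) → (100.396,125.345) → (125.626,101.676) → (168.204,121.342).

Shape 2 is a circle drawn with `<circle>`. Its stroke #008000 means score at S451, F1818. After flipping Y the toolpath is (86.622,188.816) → (76.452,213.368) → (51.900,223.538) → (27.348,213.368) → (17.178,188.816) → (27.348,164.264) → (51.900,154.094) → (76.452,164.264) → (86.622,188.816), returning to the start.

Shape 3 is a regular polygon drawn with `<polygon>`. Its stroke #0000ff means cut at S855, F757. After flipping Y the toolpath is (119.997,69.270) → (55.809,159.098) → (145.637,223.286) → (209.825,133.458) → (119.997,69.270), returning to the start.

G21
G90
G0 X39.717 Y7.212
M4 S855
G1 X152.889 Y214.033 F757
G1 X100.396 Y125.345
G1 X125.626 Y101.676
G1 X168.204 Y121.342
G0 X86.622 Y188.816
M4 S451
G1 X76.452 Y213.368 F1818
G1 X51.900 Y223.538
G1 X27.348 Y213.368
G1 X17.178 Y188.816
G1 X27.348 Y164.264
G1 X51.900 Y154.094
G1 X76.452 Y164.264
G1 X86.622 Y188.816
G0 X119.997 Y69.270
M4 S855
G1 X55.809 Y159.098 F757
G1 X145.637 Y223.286
G1 X209.825 Y133.458
G1 X119.997 Y69.270
M5
G0 X0.000 Y0.000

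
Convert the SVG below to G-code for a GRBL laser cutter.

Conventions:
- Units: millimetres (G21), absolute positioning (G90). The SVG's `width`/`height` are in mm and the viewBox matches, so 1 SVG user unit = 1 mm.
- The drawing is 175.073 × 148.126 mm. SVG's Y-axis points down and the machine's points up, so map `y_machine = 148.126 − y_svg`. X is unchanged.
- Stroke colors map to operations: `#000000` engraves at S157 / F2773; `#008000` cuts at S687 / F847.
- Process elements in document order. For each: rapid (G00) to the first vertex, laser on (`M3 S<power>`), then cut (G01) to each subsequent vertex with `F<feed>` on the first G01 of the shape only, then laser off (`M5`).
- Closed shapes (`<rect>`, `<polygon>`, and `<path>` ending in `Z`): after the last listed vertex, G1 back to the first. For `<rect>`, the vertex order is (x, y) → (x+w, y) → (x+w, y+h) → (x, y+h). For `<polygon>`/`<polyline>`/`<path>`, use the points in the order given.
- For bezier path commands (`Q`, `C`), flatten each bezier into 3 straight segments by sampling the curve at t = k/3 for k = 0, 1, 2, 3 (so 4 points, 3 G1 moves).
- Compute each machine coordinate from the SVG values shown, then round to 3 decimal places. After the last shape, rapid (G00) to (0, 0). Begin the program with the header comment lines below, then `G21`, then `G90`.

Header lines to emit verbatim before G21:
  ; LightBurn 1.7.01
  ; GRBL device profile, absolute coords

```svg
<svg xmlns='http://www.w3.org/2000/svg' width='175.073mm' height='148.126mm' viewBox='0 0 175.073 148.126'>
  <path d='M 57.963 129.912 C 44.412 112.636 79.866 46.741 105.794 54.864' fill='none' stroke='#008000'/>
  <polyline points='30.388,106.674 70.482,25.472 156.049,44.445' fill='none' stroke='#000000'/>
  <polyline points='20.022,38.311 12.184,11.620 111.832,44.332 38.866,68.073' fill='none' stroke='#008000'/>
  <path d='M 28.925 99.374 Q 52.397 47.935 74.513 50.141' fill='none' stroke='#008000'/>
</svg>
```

; LightBurn 1.7.01
; GRBL device profile, absolute coords
G21
G90
G00 X57.963 Y18.214
M3 S687
G01 X58.579 Y47.154 F847
G01 X78.858 Y81.254
G01 X105.794 Y93.262
M5
G00 X30.388 Y41.452
M3 S157
G01 X70.482 Y122.654 F2773
G01 X156.049 Y103.681
M5
G00 X20.022 Y109.815
M3 S687
G01 X12.184 Y136.506 F847
G01 X111.832 Y103.794
G01 X38.866 Y80.053
M5
G00 X28.925 Y48.752
M3 S687
G01 X44.422 Y77.084 F847
G01 X59.618 Y93.495
G01 X74.513 Y97.985
M5
G00 X0.000 Y0.000

1 u = 1 mm; y_m = 148.126 − y.

[1] `<path>` cubic bezier, #008000→cut S687 F847: (57.963,18.214) → (58.579,47.154) → (78.858,81.254) → (105.794,93.262)

[2] `<polyline>` open polyline, #000000→engrave S157 F2773: (30.388,41.452) → (70.482,122.654) → (156.049,103.681)

[3] `<polyline>` open polyline, #008000→cut S687 F847: (20.022,109.815) → (12.184,136.506) → (111.832,103.794) → (38.866,80.053)

[4] `<path>` quadratic bezier, #008000→cut S687 F847: (28.925,48.752) → (44.422,77.084) → (59.618,93.495) → (74.513,97.985)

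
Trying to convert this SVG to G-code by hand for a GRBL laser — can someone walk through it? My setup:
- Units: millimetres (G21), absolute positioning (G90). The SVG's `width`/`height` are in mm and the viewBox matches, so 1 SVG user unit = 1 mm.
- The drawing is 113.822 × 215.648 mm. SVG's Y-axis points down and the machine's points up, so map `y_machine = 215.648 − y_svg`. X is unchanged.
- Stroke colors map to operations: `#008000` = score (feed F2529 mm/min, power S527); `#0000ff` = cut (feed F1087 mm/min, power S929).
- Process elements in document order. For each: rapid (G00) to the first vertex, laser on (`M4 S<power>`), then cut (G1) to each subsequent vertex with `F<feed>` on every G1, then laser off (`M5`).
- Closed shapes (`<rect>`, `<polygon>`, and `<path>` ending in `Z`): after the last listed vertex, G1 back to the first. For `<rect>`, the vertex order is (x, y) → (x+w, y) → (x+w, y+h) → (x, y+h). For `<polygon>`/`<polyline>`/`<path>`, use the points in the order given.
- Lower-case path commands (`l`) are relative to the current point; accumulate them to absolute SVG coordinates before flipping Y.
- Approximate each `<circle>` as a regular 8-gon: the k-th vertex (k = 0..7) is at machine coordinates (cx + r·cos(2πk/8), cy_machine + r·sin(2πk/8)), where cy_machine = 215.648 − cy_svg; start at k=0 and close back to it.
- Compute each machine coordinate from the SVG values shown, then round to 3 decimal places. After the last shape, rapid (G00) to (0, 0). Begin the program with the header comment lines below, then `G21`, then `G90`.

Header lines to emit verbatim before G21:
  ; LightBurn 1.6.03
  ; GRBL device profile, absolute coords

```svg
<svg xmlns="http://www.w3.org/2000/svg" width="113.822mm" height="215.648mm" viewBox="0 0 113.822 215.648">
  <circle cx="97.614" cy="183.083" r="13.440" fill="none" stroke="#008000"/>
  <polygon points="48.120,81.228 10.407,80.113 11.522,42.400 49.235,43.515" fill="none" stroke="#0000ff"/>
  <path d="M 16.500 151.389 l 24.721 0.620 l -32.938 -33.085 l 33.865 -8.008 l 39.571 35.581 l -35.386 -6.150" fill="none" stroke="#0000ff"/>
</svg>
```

Since the viewBox matches the mm dimensions, user units are millimetres directly. The only transform is the Y-flip y_m = 215.648 − y_svg.

Shape 1 is a circle drawn with `<circle>`. Its stroke #008000 means score at S527, F2529. After flipping Y the toolpath is (111.054,32.565) → (107.118,42.069) → (97.614,46.005) → (88.110,42.069) → (84.174,32.565) → (88.110,23.061) → (97.614,19.125) → (107.118,23.061) → (111.054,32.565), returning to the start.

Shape 2 is a regular polygon drawn with `<polygon>`. Its stroke #0000ff means cut at S929, F1087. After flipping Y the toolpath is (48.120,134.420) → (10.407,135.535) → (11.522,173.248) → (49.235,172.133) → (48.120,134.420), returning to the start.

Shape 3 is a open polyline drawn with `<path>`. Its stroke #0000ff means cut at S929, F1087. After flipping Y the toolpath is (16.500,64.259) → (41.221,63.639) → (8.283,96.724) → (42.148,104.732) → (81.719,69.151) → (46.333,75.301).

; LightBurn 1.6.03
; GRBL device profile, absolute coords
G21
G90
G00 X111.054 Y32.565
M4 S527
G1 X107.118 Y42.069 F2529
G1 X97.614 Y46.005 F2529
G1 X88.110 Y42.069 F2529
G1 X84.174 Y32.565 F2529
G1 X88.110 Y23.061 F2529
G1 X97.614 Y19.125 F2529
G1 X107.118 Y23.061 F2529
G1 X111.054 Y32.565 F2529
M5
G00 X48.120 Y134.420
M4 S929
G1 X10.407 Y135.535 F1087
G1 X11.522 Y173.248 F1087
G1 X49.235 Y172.133 F1087
G1 X48.120 Y134.420 F1087
M5
G00 X16.500 Y64.259
M4 S929
G1 X41.221 Y63.639 F1087
G1 X8.283 Y96.724 F1087
G1 X42.148 Y104.732 F1087
G1 X81.719 Y69.151 F1087
G1 X46.333 Y75.301 F1087
M5
G00 X0.000 Y0.000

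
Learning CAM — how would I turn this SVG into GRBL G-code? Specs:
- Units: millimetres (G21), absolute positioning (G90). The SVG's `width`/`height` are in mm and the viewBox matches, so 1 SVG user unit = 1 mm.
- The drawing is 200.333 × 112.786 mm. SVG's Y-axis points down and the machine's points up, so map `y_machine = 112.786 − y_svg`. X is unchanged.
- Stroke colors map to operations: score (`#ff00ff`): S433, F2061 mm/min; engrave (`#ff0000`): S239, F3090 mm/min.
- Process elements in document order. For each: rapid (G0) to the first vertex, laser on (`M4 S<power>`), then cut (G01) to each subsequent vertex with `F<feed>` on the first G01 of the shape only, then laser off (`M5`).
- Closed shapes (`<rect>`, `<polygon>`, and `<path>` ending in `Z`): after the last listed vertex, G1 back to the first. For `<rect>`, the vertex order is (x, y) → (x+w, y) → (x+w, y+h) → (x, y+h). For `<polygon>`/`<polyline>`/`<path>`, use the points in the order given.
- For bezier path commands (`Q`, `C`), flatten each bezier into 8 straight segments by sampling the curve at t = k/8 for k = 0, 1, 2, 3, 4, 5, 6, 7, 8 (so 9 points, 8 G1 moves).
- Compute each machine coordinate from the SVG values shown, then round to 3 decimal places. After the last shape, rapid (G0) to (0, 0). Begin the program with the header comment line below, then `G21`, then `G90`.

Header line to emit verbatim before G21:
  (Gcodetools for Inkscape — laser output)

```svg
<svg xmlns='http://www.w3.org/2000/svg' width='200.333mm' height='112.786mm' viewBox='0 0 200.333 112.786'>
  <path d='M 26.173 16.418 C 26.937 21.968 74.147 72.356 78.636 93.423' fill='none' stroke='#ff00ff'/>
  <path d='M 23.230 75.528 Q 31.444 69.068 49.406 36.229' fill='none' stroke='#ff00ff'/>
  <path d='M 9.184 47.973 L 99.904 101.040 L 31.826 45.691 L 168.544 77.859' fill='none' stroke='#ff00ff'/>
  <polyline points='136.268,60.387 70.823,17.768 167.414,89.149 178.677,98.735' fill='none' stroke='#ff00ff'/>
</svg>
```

(Gcodetools for Inkscape — laser output)
G21
G90
G0 X26.173 Y96.368
M4 S433
G01 X28.463 Y92.330 F2061
G01 X34.061 Y84.957
G01 X41.925 Y75.119
G01 X51.008 Y63.684
G01 X60.265 Y51.522
G01 X68.652 Y39.502
G01 X75.124 Y28.493
G01 X78.636 Y19.363
M5
G0 X23.230 Y37.258
M4 S433
G01 X25.436 Y39.285 F2061
G01 X27.946 Y42.137
G01 X30.761 Y45.813
G01 X33.881 Y50.313
G01 X37.305 Y55.637
G01 X41.034 Y61.786
G01 X45.068 Y68.759
G01 X49.406 Y76.557
M5
G0 X9.184 Y64.813
M4 S433
G01 X99.904 Y11.746 F2061
G01 X31.826 Y67.095
G01 X168.544 Y34.927
M5
G0 X136.268 Y52.399
M4 S433
G01 X70.823 Y95.018 F2061
G01 X167.414 Y23.637
G01 X178.677 Y14.051
M5
G0 X0.000 Y0.000

viewBox `0 0 200.333 112.786` with mm width/height → 1 unit = 1 mm. Flip: y_m = 112.786 − y_svg.

**Shape 1** — `<path>` cubic bezier, stroke `#ff00ff` → score (S433, F2061). Control points (SVG): P0=(26.173,16.418), P1=(26.937,21.968), P2=(74.147,72.356), P3=(78.636,93.423); sampled at t=k/8. Machine vertices: (26.173,96.368) → (28.463,92.330) → (34.061,84.957) → (41.925,75.119) → (51.008,63.684) → (60.265,51.522) → (68.652,39.502) → (75.124,28.493) → (78.636,19.363). Open path.

**Shape 2** — `<path>` quadratic bezier, stroke `#ff00ff` → score (S433, F2061). Control points (SVG): P0=(23.230,75.528), P1=(31.444,69.068), P2=(49.406,36.229); sampled at t=k/8. Machine vertices: (23.230,37.258) → (25.436,39.285) → (27.946,42.137) → (30.761,45.813) → (33.881,50.313) → (37.305,55.637) → (41.034,61.786) → (45.068,68.759) → (49.406,76.557). Open path.

**Shape 3** — `<path>` open polyline, stroke `#ff00ff` → score (S433, F2061). Machine vertices: (9.184,64.813) → (99.904,11.746) → (31.826,67.095) → (168.544,34.927). Open path.

**Shape 4** — `<polyline>` open polyline, stroke `#ff00ff` → score (S433, F2061). Machine vertices: (136.268,52.399) → (70.823,95.018) → (167.414,23.637) → (178.677,14.051). Open path.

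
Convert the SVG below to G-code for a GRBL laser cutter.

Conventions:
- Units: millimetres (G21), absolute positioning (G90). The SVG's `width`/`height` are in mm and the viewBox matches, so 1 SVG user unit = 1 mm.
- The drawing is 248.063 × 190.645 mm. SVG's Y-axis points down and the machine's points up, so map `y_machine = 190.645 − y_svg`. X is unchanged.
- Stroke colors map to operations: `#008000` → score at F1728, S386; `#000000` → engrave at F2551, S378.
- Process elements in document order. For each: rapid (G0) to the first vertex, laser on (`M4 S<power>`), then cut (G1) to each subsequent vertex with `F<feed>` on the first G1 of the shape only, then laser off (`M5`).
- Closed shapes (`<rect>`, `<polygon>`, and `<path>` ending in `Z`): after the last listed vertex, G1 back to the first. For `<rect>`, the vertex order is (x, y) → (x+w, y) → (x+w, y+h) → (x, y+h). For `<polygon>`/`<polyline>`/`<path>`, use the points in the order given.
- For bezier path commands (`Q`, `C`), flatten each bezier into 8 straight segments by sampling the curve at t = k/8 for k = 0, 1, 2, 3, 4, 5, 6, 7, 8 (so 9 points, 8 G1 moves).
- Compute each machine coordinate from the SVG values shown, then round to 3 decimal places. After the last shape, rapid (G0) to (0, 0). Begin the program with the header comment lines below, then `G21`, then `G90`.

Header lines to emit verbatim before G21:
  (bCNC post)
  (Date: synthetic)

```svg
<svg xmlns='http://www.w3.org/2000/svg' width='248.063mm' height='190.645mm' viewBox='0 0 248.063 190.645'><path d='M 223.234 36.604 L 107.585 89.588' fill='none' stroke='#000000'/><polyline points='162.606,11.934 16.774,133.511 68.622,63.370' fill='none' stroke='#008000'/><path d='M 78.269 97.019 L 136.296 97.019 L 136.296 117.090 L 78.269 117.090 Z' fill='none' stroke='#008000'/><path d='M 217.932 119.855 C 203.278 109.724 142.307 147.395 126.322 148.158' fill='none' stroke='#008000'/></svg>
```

(bCNC post)
(Date: synthetic)
G21
G90
G0 X223.234 Y154.041
M4 S378
G1 X107.585 Y101.057 F2551
M5
G0 X162.606 Y178.711
M4 S386
G1 X16.774 Y57.134 F1728
G1 X68.622 Y127.275
M5
G0 X78.269 Y93.626
M4 S386
G1 X136.296 Y93.626 F1728
G1 X136.296 Y73.555
G1 X78.269 Y73.555
G1 X78.269 Y93.626
M5
G0 X217.932 Y70.790
M4 S386
G1 X210.444 Y72.514 F1728
G1 X199.684 Y70.749
G1 X186.721 Y66.488
G1 X172.626 Y60.724
G1 X158.469 Y54.449
G1 X145.319 Y48.656
G1 X134.247 Y44.338
G1 X126.322 Y42.487
M5
G0 X0.000 Y0.000

viewBox `0 0 248.063 190.645` with mm width/height → 1 unit = 1 mm. Flip: y_m = 190.645 − y_svg.

**Shape 1** — `<path>` line segment, stroke `#000000` → engrave (S378, F2551). Machine vertices: (223.234,154.041) → (107.585,101.057). Open path.

**Shape 2** — `<polyline>` open polyline, stroke `#008000` → score (S386, F1728). Machine vertices: (162.606,178.711) → (16.774,57.134) → (68.622,127.275). Open path.

**Shape 3** — `<path>` rectangle, stroke `#008000` → score (S386, F1728). Machine vertices: (78.269,93.626) → (136.296,93.626) → (136.296,73.555) → (78.269,73.555) → (78.269,93.626). Closed: final G1 returns to the first vertex.

**Shape 4** — `<path>` cubic bezier, stroke `#008000` → score (S386, F1728). Control points (SVG): P0=(217.932,119.855), P1=(203.278,109.724), P2=(142.307,147.395), P3=(126.322,148.158); sampled at t=k/8. Machine vertices: (217.932,70.790) → (210.444,72.514) → (199.684,70.749) → (186.721,66.488) → (172.626,60.724) → (158.469,54.449) → (145.319,48.656) → (134.247,44.338) → (126.322,42.487). Open path.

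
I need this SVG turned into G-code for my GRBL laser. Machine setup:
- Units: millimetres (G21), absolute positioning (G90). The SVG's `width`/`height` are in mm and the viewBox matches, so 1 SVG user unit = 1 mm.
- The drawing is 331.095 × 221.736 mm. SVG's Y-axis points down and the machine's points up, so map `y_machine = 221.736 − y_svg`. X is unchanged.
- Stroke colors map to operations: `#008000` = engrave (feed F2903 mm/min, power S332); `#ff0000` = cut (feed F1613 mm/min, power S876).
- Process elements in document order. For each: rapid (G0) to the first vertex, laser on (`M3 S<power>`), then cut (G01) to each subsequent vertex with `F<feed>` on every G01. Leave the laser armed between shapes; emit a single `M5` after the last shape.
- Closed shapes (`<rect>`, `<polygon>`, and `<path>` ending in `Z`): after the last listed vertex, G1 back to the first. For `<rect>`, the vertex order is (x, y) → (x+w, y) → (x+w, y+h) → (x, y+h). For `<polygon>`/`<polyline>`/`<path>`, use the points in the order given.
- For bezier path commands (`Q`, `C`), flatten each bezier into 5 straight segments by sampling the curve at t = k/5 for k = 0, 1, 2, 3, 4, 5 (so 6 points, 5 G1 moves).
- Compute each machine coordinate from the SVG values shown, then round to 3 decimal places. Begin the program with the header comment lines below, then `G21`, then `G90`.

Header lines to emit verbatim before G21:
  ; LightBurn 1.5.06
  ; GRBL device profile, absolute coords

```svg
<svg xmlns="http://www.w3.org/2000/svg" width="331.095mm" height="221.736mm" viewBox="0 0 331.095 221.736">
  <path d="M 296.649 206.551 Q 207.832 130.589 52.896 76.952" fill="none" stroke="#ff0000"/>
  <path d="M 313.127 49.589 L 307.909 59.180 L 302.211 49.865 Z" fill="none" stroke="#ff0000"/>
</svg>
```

; LightBurn 1.5.06
; GRBL device profile, absolute coords
G21
G90
G0 X296.649 Y15.185
M3 S876
G01 X258.477 Y44.677 F1613
G01 X215.016 Y72.383 F1613
G01 X166.266 Y98.302 F1613
G01 X112.226 Y122.436 F1613
G01 X52.896 Y144.784 F1613
G0 X313.127 Y172.147
M3 S876
G01 X307.909 Y162.556 F1613
G01 X302.211 Y171.871 F1613
G01 X313.127 Y172.147 F1613
M5

Since the viewBox matches the mm dimensions, user units are millimetres directly. The only transform is the Y-flip y_m = 221.736 − y_svg.

Shape 1 is a quadratic bezier drawn with `<path>`. Its stroke #ff0000 means cut at S876, F1613. After flipping Y the toolpath is (296.649,15.185) → (258.477,44.677) → (215.016,72.383) → (166.266,98.302) → (112.226,122.436) → (52.896,144.784).

Shape 2 is a regular polygon drawn with `<path>`. Its stroke #ff0000 means cut at S876, F1613. After flipping Y the toolpath is (313.127,172.147) → (307.909,162.556) → (302.211,171.871) → (313.127,172.147), returning to the start.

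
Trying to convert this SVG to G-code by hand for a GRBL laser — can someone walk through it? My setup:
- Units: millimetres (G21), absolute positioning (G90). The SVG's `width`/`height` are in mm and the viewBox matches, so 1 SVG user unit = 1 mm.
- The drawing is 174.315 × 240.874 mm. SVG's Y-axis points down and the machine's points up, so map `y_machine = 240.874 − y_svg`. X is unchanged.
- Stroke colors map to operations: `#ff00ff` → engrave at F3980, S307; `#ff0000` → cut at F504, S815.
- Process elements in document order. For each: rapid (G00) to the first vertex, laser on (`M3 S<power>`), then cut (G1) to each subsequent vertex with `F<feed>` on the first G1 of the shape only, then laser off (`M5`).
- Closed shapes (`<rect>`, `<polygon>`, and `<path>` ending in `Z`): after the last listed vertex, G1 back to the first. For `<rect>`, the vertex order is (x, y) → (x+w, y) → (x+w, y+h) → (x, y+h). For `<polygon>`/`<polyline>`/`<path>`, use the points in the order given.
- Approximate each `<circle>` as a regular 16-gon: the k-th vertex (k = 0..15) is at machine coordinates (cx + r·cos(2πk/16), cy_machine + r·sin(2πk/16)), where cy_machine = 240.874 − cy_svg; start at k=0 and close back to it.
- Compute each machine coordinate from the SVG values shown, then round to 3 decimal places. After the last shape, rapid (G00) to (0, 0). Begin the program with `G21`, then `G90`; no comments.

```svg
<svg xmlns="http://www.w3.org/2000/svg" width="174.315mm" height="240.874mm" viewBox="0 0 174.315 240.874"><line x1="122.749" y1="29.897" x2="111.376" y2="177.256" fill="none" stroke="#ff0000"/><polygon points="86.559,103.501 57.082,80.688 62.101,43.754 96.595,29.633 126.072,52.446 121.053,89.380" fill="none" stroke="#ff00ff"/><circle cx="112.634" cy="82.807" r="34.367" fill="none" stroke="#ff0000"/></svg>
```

G21
G90
G00 X122.749 Y210.977
M3 S815
G1 X111.376 Y63.618 F504
M5
G00 X86.559 Y137.373
M3 S307
G1 X57.082 Y160.186 F3980
G1 X62.101 Y197.120
G1 X96.595 Y211.241
G1 X126.072 Y188.428
G1 X121.053 Y151.494
G1 X86.559 Y137.373
M5
G00 X147.001 Y158.067
M3 S815
G1 X144.385 Y171.219 F504
G1 X136.935 Y182.368
G1 X125.786 Y189.818
G1 X112.634 Y192.434
G1 X99.482 Y189.818
G1 X88.333 Y182.368
G1 X80.883 Y171.219
G1 X78.267 Y158.067
G1 X80.883 Y144.915
G1 X88.333 Y133.766
G1 X99.482 Y126.316
G1 X112.634 Y123.700
G1 X125.786 Y126.316
G1 X136.935 Y133.766
G1 X144.385 Y144.915
G1 X147.001 Y158.067
M5
G00 X0.000 Y0.000

1 u = 1 mm; y_m = 240.874 − y.

[1] `<line>` line segment, #ff0000→cut S815 F504: (122.749,210.977) → (111.376,63.618)

[2] `<polygon>` regular polygon, #ff00ff→engrave S307 F3980: (86.559,137.373) → (57.082,160.186) → (62.101,197.120) → (96.595,211.241) → (126.072,188.428) → (121.053,151.494) → (86.559,137.373) (closed)

[3] `<circle>` circle, #ff0000→cut S815 F504: (147.001,158.067) → (144.385,171.219) → (136.935,182.368) → (125.786,189.818) → (112.634,192.434) → (99.482,189.818) → (88.333,182.368) → (80.883,171.219) → (78.267,158.067) → (80.883,144.915) → (88.333,133.766) → (99.482,126.316) → (112.634,123.700) → (125.786,126.316) → (136.935,133.766) → (144.385,144.915) → (147.001,158.067) (closed)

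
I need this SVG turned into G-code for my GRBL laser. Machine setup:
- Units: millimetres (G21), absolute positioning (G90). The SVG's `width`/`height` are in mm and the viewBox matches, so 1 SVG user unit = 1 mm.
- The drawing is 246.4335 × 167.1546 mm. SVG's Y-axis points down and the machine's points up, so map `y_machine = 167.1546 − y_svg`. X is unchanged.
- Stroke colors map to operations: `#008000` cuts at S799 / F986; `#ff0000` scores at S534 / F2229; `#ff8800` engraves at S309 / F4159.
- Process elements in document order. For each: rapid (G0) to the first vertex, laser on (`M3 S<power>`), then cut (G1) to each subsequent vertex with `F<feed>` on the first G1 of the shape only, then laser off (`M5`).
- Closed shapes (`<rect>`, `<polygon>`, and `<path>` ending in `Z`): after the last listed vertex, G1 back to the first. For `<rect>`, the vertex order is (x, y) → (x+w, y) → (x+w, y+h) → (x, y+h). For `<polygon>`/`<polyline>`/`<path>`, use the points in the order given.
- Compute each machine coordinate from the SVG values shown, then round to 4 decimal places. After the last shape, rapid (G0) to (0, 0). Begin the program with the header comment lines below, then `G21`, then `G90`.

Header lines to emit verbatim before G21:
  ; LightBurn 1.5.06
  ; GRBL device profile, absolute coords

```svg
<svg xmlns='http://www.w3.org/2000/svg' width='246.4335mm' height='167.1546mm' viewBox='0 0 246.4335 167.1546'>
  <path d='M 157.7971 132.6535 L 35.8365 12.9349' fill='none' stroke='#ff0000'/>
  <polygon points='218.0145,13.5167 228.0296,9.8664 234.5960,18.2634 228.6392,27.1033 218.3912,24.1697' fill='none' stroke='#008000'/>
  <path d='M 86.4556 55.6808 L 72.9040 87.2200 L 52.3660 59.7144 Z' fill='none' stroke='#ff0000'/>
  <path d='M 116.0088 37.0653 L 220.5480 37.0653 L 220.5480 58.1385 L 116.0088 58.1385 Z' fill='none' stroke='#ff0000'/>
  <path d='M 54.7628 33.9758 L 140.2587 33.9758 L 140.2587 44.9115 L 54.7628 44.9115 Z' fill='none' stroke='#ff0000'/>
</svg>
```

; LightBurn 1.5.06
; GRBL device profile, absolute coords
G21
G90
G0 X157.7971 Y34.5011
M3 S534
G1 X35.8365 Y154.2197 F2229
M5
G0 X218.0145 Y153.6379
M3 S799
G1 X228.0296 Y157.2882 F986
G1 X234.5960 Y148.8912
G1 X228.6392 Y140.0513
G1 X218.3912 Y142.9849
G1 X218.0145 Y153.6379
M5
G0 X86.4556 Y111.4738
M3 S534
G1 X72.9040 Y79.9346 F2229
G1 X52.3660 Y107.4402
G1 X86.4556 Y111.4738
M5
G0 X116.0088 Y130.0893
M3 S534
G1 X220.5480 Y130.0893 F2229
G1 X220.5480 Y109.0161
G1 X116.0088 Y109.0161
G1 X116.0088 Y130.0893
M5
G0 X54.7628 Y133.1788
M3 S534
G1 X140.2587 Y133.1788 F2229
G1 X140.2587 Y122.2431
G1 X54.7628 Y122.2431
G1 X54.7628 Y133.1788
M5
G0 X0.0000 Y0.0000

1 u = 1 mm; y_m = 167.1546 − y.

[1] `<path>` line segment, #ff0000→score S534 F2229: (157.7971,34.5011) → (35.8365,154.2197)

[2] `<polygon>` regular polygon, #008000→cut S799 F986: (218.0145,153.6379) → (228.0296,157.2882) → (234.5960,148.8912) → (228.6392,140.0513) → (218.3912,142.9849) → (218.0145,153.6379) (closed)

[3] `<path>` regular polygon, #ff0000→score S534 F2229: (86.4556,111.4738) → (72.9040,79.9346) → (52.3660,107.4402) → (86.4556,111.4738) (closed)

[4] `<path>` rectangle, #ff0000→score S534 F2229: (116.0088,130.0893) → (220.5480,130.0893) → (220.5480,109.0161) → (116.0088,109.0161) → (116.0088,130.0893) (closed)

[5] `<path>` rectangle, #ff0000→score S534 F2229: (54.7628,133.1788) → (140.2587,133.1788) → (140.2587,122.2431) → (54.7628,122.2431) → (54.7628,133.1788) (closed)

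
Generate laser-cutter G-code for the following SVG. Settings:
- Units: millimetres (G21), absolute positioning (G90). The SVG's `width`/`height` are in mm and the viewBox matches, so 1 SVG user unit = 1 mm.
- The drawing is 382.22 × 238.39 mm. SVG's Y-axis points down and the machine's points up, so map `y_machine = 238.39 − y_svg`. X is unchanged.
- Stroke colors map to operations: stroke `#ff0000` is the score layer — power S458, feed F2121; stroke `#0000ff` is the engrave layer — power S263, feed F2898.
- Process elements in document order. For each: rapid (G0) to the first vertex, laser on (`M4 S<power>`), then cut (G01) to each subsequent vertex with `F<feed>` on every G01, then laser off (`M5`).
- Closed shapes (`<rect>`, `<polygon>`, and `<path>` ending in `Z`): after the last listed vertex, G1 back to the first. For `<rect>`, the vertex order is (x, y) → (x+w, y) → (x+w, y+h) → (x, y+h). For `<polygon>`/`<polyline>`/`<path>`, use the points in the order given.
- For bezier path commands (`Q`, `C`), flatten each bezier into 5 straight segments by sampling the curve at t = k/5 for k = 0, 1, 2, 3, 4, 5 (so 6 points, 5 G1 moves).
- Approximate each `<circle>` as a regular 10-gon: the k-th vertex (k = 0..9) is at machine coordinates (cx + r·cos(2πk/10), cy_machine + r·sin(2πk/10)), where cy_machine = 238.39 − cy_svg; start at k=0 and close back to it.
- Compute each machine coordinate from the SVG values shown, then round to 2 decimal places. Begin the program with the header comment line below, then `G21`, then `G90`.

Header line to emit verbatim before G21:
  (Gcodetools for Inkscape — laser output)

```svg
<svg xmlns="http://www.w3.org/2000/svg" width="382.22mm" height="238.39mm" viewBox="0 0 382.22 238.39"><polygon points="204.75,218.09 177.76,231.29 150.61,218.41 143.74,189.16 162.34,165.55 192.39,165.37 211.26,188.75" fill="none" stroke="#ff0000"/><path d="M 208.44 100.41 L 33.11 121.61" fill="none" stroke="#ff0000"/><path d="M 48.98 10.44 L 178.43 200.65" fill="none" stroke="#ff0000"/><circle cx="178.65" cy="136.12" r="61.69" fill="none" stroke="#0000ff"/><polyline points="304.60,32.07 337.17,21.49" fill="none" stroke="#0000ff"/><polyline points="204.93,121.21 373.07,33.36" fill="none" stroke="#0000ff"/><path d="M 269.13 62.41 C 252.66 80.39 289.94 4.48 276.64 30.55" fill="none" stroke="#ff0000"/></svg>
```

1 u = 1 mm; y_m = 238.39 − y.

[1] `<polygon>` regular polygon, #ff0000→score S458 F2121: (204.75,20.30) → (177.76,7.10) → (150.61,19.98) → (143.74,49.23) → (162.34,72.84) → (192.39,73.02) → (211.26,49.64) → (204.75,20.30) (closed)

[2] `<path>` line segment, #ff0000→score S458 F2121: (208.44,137.98) → (33.11,116.78)

[3] `<path>` line segment, #ff0000→score S458 F2121: (48.98,227.95) → (178.43,37.74)

[4] `<circle>` circle, #0000ff→engrave S263 F2898: (240.34,102.27) → (228.56,138.53) → (197.71,160.94) → (159.59,160.94) → (128.74,138.53) → (116.96,102.27) → (128.74,66.01) → (159.59,43.60) → (197.71,43.60) → (228.56,66.01) → (240.34,102.27) (closed)

[5] `<polyline>` line segment, #0000ff→engrave S263 F2898: (304.60,206.32) → (337.17,216.90)

[6] `<polyline>` line segment, #0000ff→engrave S263 F2898: (204.93,117.18) → (373.07,205.03)

[7] `<path>` cubic bezier, #ff0000→score S458 F2121: (269.13,175.98) → (264.86,174.89) → (268.49,186.94) → (275.00,202.71) → (279.39,212.81) → (276.64,207.84)

(Gcodetools for Inkscape — laser output)
G21
G90
G0 X204.75 Y20.30
M4 S458
G01 X177.76 Y7.10 F2121
G01 X150.61 Y19.98 F2121
G01 X143.74 Y49.23 F2121
G01 X162.34 Y72.84 F2121
G01 X192.39 Y73.02 F2121
G01 X211.26 Y49.64 F2121
G01 X204.75 Y20.30 F2121
M5
G0 X208.44 Y137.98
M4 S458
G01 X33.11 Y116.78 F2121
M5
G0 X48.98 Y227.95
M4 S458
G01 X178.43 Y37.74 F2121
M5
G0 X240.34 Y102.27
M4 S263
G01 X228.56 Y138.53 F2898
G01 X197.71 Y160.94 F2898
G01 X159.59 Y160.94 F2898
G01 X128.74 Y138.53 F2898
G01 X116.96 Y102.27 F2898
G01 X128.74 Y66.01 F2898
G01 X159.59 Y43.60 F2898
G01 X197.71 Y43.60 F2898
G01 X228.56 Y66.01 F2898
G01 X240.34 Y102.27 F2898
M5
G0 X304.60 Y206.32
M4 S263
G01 X337.17 Y216.90 F2898
M5
G0 X204.93 Y117.18
M4 S263
G01 X373.07 Y205.03 F2898
M5
G0 X269.13 Y175.98
M4 S458
G01 X264.86 Y174.89 F2121
G01 X268.49 Y186.94 F2121
G01 X275.00 Y202.71 F2121
G01 X279.39 Y212.81 F2121
G01 X276.64 Y207.84 F2121
M5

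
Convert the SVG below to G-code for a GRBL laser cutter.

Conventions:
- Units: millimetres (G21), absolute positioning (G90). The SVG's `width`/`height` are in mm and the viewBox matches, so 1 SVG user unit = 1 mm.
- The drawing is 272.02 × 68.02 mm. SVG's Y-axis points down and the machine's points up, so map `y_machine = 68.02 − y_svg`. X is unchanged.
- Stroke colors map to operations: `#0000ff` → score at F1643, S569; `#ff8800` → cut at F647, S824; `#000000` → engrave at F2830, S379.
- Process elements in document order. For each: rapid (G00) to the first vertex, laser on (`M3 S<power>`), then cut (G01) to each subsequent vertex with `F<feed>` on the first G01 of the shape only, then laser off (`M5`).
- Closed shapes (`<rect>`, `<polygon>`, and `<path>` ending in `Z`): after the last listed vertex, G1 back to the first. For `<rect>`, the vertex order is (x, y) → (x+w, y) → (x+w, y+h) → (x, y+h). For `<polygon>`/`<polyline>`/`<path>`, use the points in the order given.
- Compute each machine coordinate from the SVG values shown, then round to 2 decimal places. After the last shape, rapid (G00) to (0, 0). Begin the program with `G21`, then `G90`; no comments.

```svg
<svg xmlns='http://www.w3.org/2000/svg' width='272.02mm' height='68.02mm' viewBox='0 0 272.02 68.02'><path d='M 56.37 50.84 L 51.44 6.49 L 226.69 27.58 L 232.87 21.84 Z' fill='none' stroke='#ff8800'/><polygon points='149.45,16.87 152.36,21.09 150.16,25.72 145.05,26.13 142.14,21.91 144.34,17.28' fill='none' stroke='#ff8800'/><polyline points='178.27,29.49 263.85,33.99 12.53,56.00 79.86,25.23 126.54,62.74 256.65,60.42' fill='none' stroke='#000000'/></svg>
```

G21
G90
G00 X56.37 Y17.18
M3 S824
G01 X51.44 Y61.53 F647
G01 X226.69 Y40.44
G01 X232.87 Y46.18
G01 X56.37 Y17.18
M5
G00 X149.45 Y51.15
M3 S824
G01 X152.36 Y46.93 F647
G01 X150.16 Y42.30
G01 X145.05 Y41.89
G01 X142.14 Y46.11
G01 X144.34 Y50.74
G01 X149.45 Y51.15
M5
G00 X178.27 Y38.53
M3 S379
G01 X263.85 Y34.03 F2830
G01 X12.53 Y12.02
G01 X79.86 Y42.79
G01 X126.54 Y5.28
G01 X256.65 Y7.60
M5
G00 X0.00 Y0.00

Since the viewBox matches the mm dimensions, user units are millimetres directly. The only transform is the Y-flip y_m = 68.02 − y_svg.

Shape 1 is a closed polygon drawn with `<path>`. Its stroke #ff8800 means cut at S824, F647. After flipping Y the toolpath is (56.37,17.18) → (51.44,61.53) → (226.69,40.44) → (232.87,46.18) → (56.37,17.18), returning to the start.

Shape 2 is a regular polygon drawn with `<polygon>`. Its stroke #ff8800 means cut at S824, F647. After flipping Y the toolpath is (149.45,51.15) → (152.36,46.93) → (150.16,42.30) → (145.05,41.89) → (142.14,46.11) → (144.34,50.74) → (149.45,51.15), returning to the start.

Shape 3 is a open polyline drawn with `<polyline>`. Its stroke #000000 means engrave at S379, F2830. After flipping Y the toolpath is (178.27,38.53) → (263.85,34.03) → (12.53,12.02) → (79.86,42.79) → (126.54,5.28) → (256.65,7.60).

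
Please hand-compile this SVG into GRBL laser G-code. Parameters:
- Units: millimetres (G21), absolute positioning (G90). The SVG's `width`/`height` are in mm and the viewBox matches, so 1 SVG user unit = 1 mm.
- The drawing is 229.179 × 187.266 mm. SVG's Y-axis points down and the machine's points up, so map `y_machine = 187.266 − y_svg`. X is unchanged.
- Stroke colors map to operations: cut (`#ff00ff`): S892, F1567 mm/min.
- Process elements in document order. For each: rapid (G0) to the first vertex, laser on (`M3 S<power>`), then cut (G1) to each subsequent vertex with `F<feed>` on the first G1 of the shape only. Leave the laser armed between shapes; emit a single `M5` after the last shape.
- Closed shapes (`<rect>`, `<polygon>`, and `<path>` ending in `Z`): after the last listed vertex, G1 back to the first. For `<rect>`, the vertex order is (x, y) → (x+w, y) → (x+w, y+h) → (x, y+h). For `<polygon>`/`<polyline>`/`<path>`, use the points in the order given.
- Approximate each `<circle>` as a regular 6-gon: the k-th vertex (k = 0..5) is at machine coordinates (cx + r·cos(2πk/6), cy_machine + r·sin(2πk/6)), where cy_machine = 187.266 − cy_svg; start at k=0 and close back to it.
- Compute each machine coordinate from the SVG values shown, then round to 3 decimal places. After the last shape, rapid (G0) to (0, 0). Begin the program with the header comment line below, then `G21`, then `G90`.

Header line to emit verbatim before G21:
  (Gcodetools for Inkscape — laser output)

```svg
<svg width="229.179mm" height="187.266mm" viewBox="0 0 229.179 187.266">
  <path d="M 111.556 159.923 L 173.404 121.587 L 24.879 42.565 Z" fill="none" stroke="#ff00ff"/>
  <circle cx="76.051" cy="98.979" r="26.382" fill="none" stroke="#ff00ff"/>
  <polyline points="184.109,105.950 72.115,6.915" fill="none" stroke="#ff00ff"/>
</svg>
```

viewBox `0 0 229.179 187.266` with mm width/height → 1 unit = 1 mm. Flip: y_m = 187.266 − y_svg.

**Shape 1** — `<path>` closed polygon, stroke `#ff00ff` → cut (S892, F1567). Machine vertices: (111.556,27.343) → (173.404,65.679) → (24.879,144.701) → (111.556,27.343). Closed: final G1 returns to the first vertex.

**Shape 2** — `<circle>` circle, stroke `#ff00ff` → cut (S892, F1567). Machine vertices: (102.433,88.287) → (89.242,111.134) → (62.860,111.134) → (49.669,88.287) → (62.860,65.440) → (89.242,65.440) → (102.433,88.287). Closed: final G1 returns to the first vertex.

**Shape 3** — `<polyline>` line segment, stroke `#ff00ff` → cut (S892, F1567). Machine vertices: (184.109,81.316) → (72.115,180.351). Open path.

(Gcodetools for Inkscape — laser output)
G21
G90
G0 X111.556 Y27.343
M3 S892
G1 X173.404 Y65.679 F1567
G1 X24.879 Y144.701
G1 X111.556 Y27.343
G0 X102.433 Y88.287
M3 S892
G1 X89.242 Y111.134 F1567
G1 X62.860 Y111.134
G1 X49.669 Y88.287
G1 X62.860 Y65.440
G1 X89.242 Y65.440
G1 X102.433 Y88.287
G0 X184.109 Y81.316
M3 S892
G1 X72.115 Y180.351 F1567
M5
G0 X0.000 Y0.000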